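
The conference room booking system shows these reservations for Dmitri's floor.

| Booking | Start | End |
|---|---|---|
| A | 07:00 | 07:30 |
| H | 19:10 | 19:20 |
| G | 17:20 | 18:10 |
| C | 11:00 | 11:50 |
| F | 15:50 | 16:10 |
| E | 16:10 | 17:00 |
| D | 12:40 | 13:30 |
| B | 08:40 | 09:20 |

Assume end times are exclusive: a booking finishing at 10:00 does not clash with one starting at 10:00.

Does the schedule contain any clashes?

Sorted by start: A, B, C, D, F, E, G, H.
B starts after A ends, so nothing later overlaps A either.
C starts after B ends, so nothing later overlaps B either.
D starts after C ends, so nothing later overlaps C either.
F starts after D ends, so nothing later overlaps D either.
E starts exactly when F ends (back-to-back, no overlap), so nothing later overlaps F either.
G starts after E ends, so nothing later overlaps E either.
H starts after G ends.
Every pair is clear; the schedule has no overlaps.

No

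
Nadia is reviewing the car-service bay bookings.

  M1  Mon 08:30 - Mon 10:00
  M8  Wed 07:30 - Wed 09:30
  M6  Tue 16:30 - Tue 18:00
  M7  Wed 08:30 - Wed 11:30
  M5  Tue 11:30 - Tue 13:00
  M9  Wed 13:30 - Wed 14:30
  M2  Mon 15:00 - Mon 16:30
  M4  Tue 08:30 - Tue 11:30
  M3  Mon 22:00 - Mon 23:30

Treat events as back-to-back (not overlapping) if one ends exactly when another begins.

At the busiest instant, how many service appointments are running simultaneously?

2

Sort all start/end points and keep a running count:
Mon 08:30 start M1 → 1
Mon 10:00 end M1 → 0
Mon 15:00 start M2 → 1
Mon 16:30 end M2 → 0
Mon 22:00 start M3 → 1
Mon 23:30 end M3 → 0
Tue 08:30 start M4 → 1
Tue 11:30 end M4 → 0
Tue 11:30 start M5 → 1
Tue 13:00 end M5 → 0
Tue 16:30 start M6 → 1
Tue 18:00 end M6 → 0
Wed 07:30 start M8 → 1
Wed 08:30 start M7 → 2
Wed 09:30 end M8 → 1
Wed 11:30 end M7 → 0
Wed 13:30 start M9 → 1
Wed 14:30 end M9 → 0
Peak is 2, at Wed 08:30 (M7, M8).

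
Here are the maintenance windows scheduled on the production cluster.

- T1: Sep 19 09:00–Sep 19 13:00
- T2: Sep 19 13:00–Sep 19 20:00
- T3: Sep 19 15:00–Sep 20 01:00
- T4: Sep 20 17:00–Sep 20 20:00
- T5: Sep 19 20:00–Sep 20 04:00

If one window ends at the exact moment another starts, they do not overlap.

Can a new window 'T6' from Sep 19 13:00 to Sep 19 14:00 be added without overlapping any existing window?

T1: ends Sep 19 13:00 at or before T6 starts Sep 19 13:00 → clear.
T2: starts Sep 19 13:00 before T6 ends Sep 19 14:00, and ends Sep 19 20:00 after T6 starts Sep 19 13:00 → overlap.
T3: starts Sep 19 15:00 at or after T6 ends Sep 19 14:00 → clear.
T5: starts Sep 19 20:00 at or after T6 ends Sep 19 14:00 → clear.
T4: starts Sep 20 17:00 at or after T6 ends Sep 19 14:00 → clear.
T6 overlaps T2.

No — it overlaps T2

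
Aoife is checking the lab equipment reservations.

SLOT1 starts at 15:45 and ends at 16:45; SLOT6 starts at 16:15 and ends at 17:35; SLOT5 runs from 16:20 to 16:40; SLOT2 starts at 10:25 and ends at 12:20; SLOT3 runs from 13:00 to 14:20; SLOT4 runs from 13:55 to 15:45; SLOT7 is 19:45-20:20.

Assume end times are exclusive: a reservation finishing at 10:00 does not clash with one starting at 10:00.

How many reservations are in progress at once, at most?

Sweep the timeline, counting +1 at each start and −1 at each end (ends before starts at a tie):
10:25 start SLOT2 → 1
12:20 end SLOT2 → 0
13:00 start SLOT3 → 1
13:55 start SLOT4 → 2
14:20 end SLOT3 → 1
15:45 end SLOT4 → 0
15:45 start SLOT1 → 1
16:15 start SLOT6 → 2
16:20 start SLOT5 → 3
16:40 end SLOT5 → 2
16:45 end SLOT1 → 1
17:35 end SLOT6 → 0
19:45 start SLOT7 → 1
20:20 end SLOT7 → 0
Peak is 3, at 16:20 (SLOT1, SLOT5, SLOT6).

3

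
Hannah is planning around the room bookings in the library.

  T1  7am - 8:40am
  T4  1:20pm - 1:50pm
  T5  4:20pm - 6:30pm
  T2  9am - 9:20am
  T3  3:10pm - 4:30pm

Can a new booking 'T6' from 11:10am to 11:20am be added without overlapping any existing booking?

T1: ends 8:40am at or before T6 starts 11:10am → clear.
T2: ends 9:20am at or before T6 starts 11:10am → clear.
T4: starts 1:20pm at or after T6 ends 11:20am → clear.
T3: starts 3:10pm at or after T6 ends 11:20am → clear.
T5: starts 4:20pm at or after T6 ends 11:20am → clear.

Yes — the slot is free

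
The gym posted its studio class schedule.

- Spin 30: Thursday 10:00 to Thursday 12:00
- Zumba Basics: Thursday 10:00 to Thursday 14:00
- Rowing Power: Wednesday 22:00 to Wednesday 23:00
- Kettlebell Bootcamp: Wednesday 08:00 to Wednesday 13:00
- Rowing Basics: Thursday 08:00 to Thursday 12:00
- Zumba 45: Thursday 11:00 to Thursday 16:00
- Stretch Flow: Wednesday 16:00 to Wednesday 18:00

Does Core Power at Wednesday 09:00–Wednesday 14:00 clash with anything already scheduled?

Kettlebell Bootcamp: starts Wednesday 08:00 before Core Power ends Wednesday 14:00, and ends Wednesday 13:00 after Core Power starts Wednesday 09:00 → overlap.
Stretch Flow: starts Wednesday 16:00 at or after Core Power ends Wednesday 14:00 → clear.
Rowing Power: starts Wednesday 22:00 at or after Core Power ends Wednesday 14:00 → clear.
Rowing Basics: starts Thursday 08:00 at or after Core Power ends Wednesday 14:00 → clear.
Zumba Basics: starts Thursday 10:00 at or after Core Power ends Wednesday 14:00 → clear.
Spin 30: starts Thursday 10:00 at or after Core Power ends Wednesday 14:00 → clear.
Zumba 45: starts Thursday 11:00 at or after Core Power ends Wednesday 14:00 → clear.
Core Power overlaps Kettlebell Bootcamp.

Yes — it overlaps Kettlebell Bootcamp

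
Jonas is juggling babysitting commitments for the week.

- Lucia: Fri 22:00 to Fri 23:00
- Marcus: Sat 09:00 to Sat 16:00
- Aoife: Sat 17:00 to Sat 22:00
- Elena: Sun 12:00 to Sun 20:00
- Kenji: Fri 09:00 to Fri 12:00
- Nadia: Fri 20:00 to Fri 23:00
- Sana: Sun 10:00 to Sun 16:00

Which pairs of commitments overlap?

Sorted by start: Kenji, Nadia, Lucia, Marcus, Aoife, Sana, Elena.
Nadia starts after Kenji ends — done with Kenji.
Lucia starts before Nadia ends → Nadia and Lucia overlap.
Marcus starts after Nadia ends — done with Nadia.
Marcus starts after Lucia ends — done with Lucia.
Aoife starts after Marcus ends — done with Marcus.
Sana starts after Aoife ends — done with Aoife.
Elena starts before Sana ends → Sana and Elena overlap.

Elena & Sana, Lucia & Nadia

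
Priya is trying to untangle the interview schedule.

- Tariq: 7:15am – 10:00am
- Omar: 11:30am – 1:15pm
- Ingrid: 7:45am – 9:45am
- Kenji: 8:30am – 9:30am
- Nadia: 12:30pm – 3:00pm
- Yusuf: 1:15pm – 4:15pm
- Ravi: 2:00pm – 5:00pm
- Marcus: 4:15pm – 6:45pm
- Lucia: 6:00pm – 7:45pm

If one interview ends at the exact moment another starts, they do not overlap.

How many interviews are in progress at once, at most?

3

Sort all start/end points and keep a running count:
7:15am start Tariq → 1
7:45am start Ingrid → 2
8:30am start Kenji → 3
9:30am end Kenji → 2
9:45am end Ingrid → 1
10:00am end Tariq → 0
11:30am start Omar → 1
12:30pm start Nadia → 2
1:15pm end Omar → 1
1:15pm start Yusuf → 2
2:00pm start Ravi → 3
3:00pm end Nadia → 2
4:15pm end Yusuf → 1
4:15pm start Marcus → 2
5:00pm end Ravi → 1
6:00pm start Lucia → 2
6:45pm end Marcus → 1
7:45pm end Lucia → 0
Peak is 3, at 8:30am (Ingrid, Kenji, Tariq).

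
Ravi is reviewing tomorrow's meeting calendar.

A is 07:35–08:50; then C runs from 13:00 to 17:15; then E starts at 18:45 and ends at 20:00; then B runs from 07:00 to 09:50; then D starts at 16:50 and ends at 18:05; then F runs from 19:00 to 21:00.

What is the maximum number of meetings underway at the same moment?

Sort all start/end points and keep a running count:
07:00 start B → 1
07:35 start A → 2
08:50 end A → 1
09:50 end B → 0
13:00 start C → 1
16:50 start D → 2
17:15 end C → 1
18:05 end D → 0
18:45 start E → 1
19:00 start F → 2
20:00 end E → 1
21:00 end F → 0
Peak is 2, at 07:35 (A, B).

2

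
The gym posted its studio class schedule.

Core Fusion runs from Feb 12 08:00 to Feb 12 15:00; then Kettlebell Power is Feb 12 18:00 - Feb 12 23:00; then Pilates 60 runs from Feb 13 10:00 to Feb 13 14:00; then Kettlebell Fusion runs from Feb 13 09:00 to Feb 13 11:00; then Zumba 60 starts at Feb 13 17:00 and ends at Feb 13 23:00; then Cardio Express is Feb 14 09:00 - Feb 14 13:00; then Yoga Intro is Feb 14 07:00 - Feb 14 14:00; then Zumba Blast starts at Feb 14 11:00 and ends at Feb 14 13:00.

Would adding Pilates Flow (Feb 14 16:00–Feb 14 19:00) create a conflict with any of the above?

No — it doesn't clash with anything

Core Fusion: ends Feb 12 15:00 at or before Pilates Flow starts Feb 14 16:00 → clear.
Kettlebell Power: ends Feb 12 23:00 at or before Pilates Flow starts Feb 14 16:00 → clear.
Kettlebell Fusion: ends Feb 13 11:00 at or before Pilates Flow starts Feb 14 16:00 → clear.
Pilates 60: ends Feb 13 14:00 at or before Pilates Flow starts Feb 14 16:00 → clear.
Zumba 60: ends Feb 13 23:00 at or before Pilates Flow starts Feb 14 16:00 → clear.
Yoga Intro: ends Feb 14 14:00 at or before Pilates Flow starts Feb 14 16:00 → clear.
Cardio Express: ends Feb 14 13:00 at or before Pilates Flow starts Feb 14 16:00 → clear.
Zumba Blast: ends Feb 14 13:00 at or before Pilates Flow starts Feb 14 16:00 → clear.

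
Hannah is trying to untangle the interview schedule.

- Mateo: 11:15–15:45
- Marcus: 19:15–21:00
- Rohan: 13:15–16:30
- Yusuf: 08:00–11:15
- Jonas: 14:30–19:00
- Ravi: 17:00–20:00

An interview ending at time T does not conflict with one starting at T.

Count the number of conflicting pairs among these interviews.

Sorted by start: Yusuf, Mateo, Rohan, Jonas, Ravi, Marcus.
Mateo starts exactly when Yusuf ends (back-to-back, no overlap), so Yusuf has no further overlaps.
Rohan starts before Mateo ends → Mateo and Rohan overlap.
Jonas starts before Mateo ends → Mateo and Jonas overlap.
Ravi starts after Mateo ends, so Mateo has no further overlaps.
Jonas starts before Rohan ends → Rohan and Jonas overlap.
Ravi starts after Rohan ends, so Rohan has no further overlaps.
Ravi starts before Jonas ends → Jonas and Ravi overlap.
Marcus starts after Jonas ends.
Marcus starts before Ravi ends → Ravi and Marcus overlap.
Overlapping pairs: Jonas & Mateo, Jonas & Ravi, Jonas & Rohan, Marcus & Ravi, Mateo & Rohan — 5 in total.

5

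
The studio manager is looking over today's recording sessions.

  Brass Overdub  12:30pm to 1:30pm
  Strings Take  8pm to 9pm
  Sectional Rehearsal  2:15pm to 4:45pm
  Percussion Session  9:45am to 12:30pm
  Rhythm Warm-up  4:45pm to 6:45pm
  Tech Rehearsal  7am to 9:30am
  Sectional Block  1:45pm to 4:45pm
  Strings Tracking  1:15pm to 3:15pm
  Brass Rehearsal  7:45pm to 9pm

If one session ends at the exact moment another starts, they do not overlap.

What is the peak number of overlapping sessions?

3

Sort all start/end points and keep a running count:
7am start Tech Rehearsal → 1
9:30am end Tech Rehearsal → 0
9:45am start Percussion Session → 1
12:30pm end Percussion Session → 0
12:30pm start Brass Overdub → 1
1:15pm start Strings Tracking → 2
1:30pm end Brass Overdub → 1
1:45pm start Sectional Block → 2
2:15pm start Sectional Rehearsal → 3
3:15pm end Strings Tracking → 2
4:45pm end Sectional Block → 1
4:45pm end Sectional Rehearsal → 0
4:45pm start Rhythm Warm-up → 1
6:45pm end Rhythm Warm-up → 0
7:45pm start Brass Rehearsal → 1
8pm start Strings Take → 2
9pm end Brass Rehearsal → 1
9pm end Strings Take → 0
Peak is 3, at 2:15pm (Sectional Block, Sectional Rehearsal, Strings Tracking).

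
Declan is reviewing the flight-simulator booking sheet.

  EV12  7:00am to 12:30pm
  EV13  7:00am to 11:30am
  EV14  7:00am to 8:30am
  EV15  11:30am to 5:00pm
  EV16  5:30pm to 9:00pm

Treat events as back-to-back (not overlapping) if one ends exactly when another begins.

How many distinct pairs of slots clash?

Sorted by start: EV12, EV13, EV14, EV15, EV16.
EV13 starts before EV12 ends → EV12 and EV13 overlap.
EV14 starts before EV12 ends → EV12 and EV14 overlap.
EV15 starts before EV12 ends → EV12 and EV15 overlap.
EV16 starts after EV12 ends.
EV14 starts before EV13 ends → EV13 and EV14 overlap.
EV15 starts exactly when EV13 ends (back-to-back, no overlap), so nothing later overlaps EV13 either.
EV15 starts after EV14 ends, so nothing later overlaps EV14 either.
EV16 starts after EV15 ends.
Overlapping pairs: EV12 & EV13, EV12 & EV14, EV12 & EV15, EV13 & EV14 — 4 in total.

4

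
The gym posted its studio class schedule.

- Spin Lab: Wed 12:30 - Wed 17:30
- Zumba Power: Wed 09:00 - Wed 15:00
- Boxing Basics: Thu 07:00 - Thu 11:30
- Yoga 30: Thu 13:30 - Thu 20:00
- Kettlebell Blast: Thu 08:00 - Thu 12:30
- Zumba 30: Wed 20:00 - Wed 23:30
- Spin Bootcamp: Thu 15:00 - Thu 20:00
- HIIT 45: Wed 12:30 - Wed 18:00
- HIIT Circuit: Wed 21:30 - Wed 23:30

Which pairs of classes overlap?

Sorted by start: Zumba Power, HIIT 45, Spin Lab, Zumba 30, HIIT Circuit, Boxing Basics, Kettlebell Blast, Yoga 30, Spin Bootcamp.
HIIT 45 starts before Zumba Power ends → Zumba Power and HIIT 45 overlap.
Spin Lab starts before Zumba Power ends → Zumba Power and Spin Lab overlap.
Zumba 30 starts after Zumba Power ends; Zumba Power is clear from here.
Spin Lab starts before HIIT 45 ends → HIIT 45 and Spin Lab overlap.
Zumba 30 starts after HIIT 45 ends; HIIT 45 is clear from here.
Zumba 30 starts after Spin Lab ends; Spin Lab is clear from here.
HIIT Circuit starts before Zumba 30 ends → Zumba 30 and HIIT Circuit overlap.
Boxing Basics starts after Zumba 30 ends; Zumba 30 is clear from here.
Boxing Basics starts after HIIT Circuit ends; HIIT Circuit is clear from here.
Kettlebell Blast starts before Boxing Basics ends → Boxing Basics and Kettlebell Blast overlap.
Yoga 30 starts after Boxing Basics ends; Boxing Basics is clear from here.
Yoga 30 starts after Kettlebell Blast ends; Kettlebell Blast is clear from here.
Spin Bootcamp starts before Yoga 30 ends → Yoga 30 and Spin Bootcamp overlap.

Boxing Basics & Kettlebell Blast, HIIT 45 & Spin Lab, HIIT 45 & Zumba Power, HIIT Circuit & Zumba 30, Spin Bootcamp & Yoga 30, Spin Lab & Zumba Power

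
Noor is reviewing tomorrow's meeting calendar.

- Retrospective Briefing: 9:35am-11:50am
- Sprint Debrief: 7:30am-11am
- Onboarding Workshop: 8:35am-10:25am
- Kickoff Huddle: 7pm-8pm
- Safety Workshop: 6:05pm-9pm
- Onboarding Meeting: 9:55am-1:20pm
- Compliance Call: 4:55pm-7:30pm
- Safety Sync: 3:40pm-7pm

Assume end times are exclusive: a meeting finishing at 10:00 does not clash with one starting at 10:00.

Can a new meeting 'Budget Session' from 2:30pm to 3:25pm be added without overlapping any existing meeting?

Sprint Debrief: ends 11am at or before Budget Session starts 2:30pm → clear.
Onboarding Workshop: ends 10:25am at or before Budget Session starts 2:30pm → clear.
Retrospective Briefing: ends 11:50am at or before Budget Session starts 2:30pm → clear.
Onboarding Meeting: ends 1:20pm at or before Budget Session starts 2:30pm → clear.
Safety Sync: starts 3:40pm at or after Budget Session ends 3:25pm → clear.
Compliance Call: starts 4:55pm at or after Budget Session ends 3:25pm → clear.
Safety Workshop: starts 6:05pm at or after Budget Session ends 3:25pm → clear.
Kickoff Huddle: starts 7pm at or after Budget Session ends 3:25pm → clear.

Yes — the slot is free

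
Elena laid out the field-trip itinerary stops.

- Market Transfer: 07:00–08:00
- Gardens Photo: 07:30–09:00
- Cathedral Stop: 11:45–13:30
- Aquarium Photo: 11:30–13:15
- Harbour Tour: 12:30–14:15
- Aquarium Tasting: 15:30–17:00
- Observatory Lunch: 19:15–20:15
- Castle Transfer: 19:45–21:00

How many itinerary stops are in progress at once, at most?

Sort all start/end points and keep a running count:
07:00 start Market Transfer → 1
07:30 start Gardens Photo → 2
08:00 end Market Transfer → 1
09:00 end Gardens Photo → 0
11:30 start Aquarium Photo → 1
11:45 start Cathedral Stop → 2
12:30 start Harbour Tour → 3
13:15 end Aquarium Photo → 2
13:30 end Cathedral Stop → 1
14:15 end Harbour Tour → 0
15:30 start Aquarium Tasting → 1
17:00 end Aquarium Tasting → 0
19:15 start Observatory Lunch → 1
19:45 start Castle Transfer → 2
20:15 end Observatory Lunch → 1
21:00 end Castle Transfer → 0
Peak is 3, at 12:30 (Aquarium Photo, Cathedral Stop, Harbour Tour).

3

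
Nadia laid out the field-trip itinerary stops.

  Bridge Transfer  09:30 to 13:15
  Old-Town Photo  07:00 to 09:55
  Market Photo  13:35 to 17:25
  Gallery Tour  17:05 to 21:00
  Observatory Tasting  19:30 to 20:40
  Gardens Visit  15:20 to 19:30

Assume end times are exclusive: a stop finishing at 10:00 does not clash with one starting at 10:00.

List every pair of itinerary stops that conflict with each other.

Bridge Transfer & Old-Town Photo, Gallery Tour & Gardens Visit, Gallery Tour & Market Photo, Gallery Tour & Observatory Tasting, Gardens Visit & Market Photo

Sorted by start: Old-Town Photo, Bridge Transfer, Market Photo, Gardens Visit, Gallery Tour, Observatory Tasting.
Bridge Transfer starts before Old-Town Photo ends → Old-Town Photo and Bridge Transfer overlap.
Market Photo starts after Old-Town Photo ends, so Old-Town Photo has no further overlaps.
Market Photo starts after Bridge Transfer ends, so Bridge Transfer has no further overlaps.
Gardens Visit starts before Market Photo ends → Market Photo and Gardens Visit overlap.
Gallery Tour starts before Market Photo ends → Market Photo and Gallery Tour overlap.
Observatory Tasting starts after Market Photo ends.
Gallery Tour starts before Gardens Visit ends → Gardens Visit and Gallery Tour overlap.
Observatory Tasting starts exactly when Gardens Visit ends (back-to-back, no overlap).
Observatory Tasting starts before Gallery Tour ends → Gallery Tour and Observatory Tasting overlap.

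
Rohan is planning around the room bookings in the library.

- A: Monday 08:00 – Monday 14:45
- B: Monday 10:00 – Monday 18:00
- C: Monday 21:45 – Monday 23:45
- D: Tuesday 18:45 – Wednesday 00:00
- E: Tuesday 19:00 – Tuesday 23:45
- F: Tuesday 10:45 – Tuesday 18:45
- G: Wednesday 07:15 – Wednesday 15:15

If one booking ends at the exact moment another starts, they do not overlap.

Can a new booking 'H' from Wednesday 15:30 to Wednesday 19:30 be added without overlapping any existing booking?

A: ends Monday 14:45 at or before H starts Wednesday 15:30 → clear.
B: ends Monday 18:00 at or before H starts Wednesday 15:30 → clear.
C: ends Monday 23:45 at or before H starts Wednesday 15:30 → clear.
F: ends Tuesday 18:45 at or before H starts Wednesday 15:30 → clear.
D: ends Wednesday 00:00 at or before H starts Wednesday 15:30 → clear.
E: ends Tuesday 23:45 at or before H starts Wednesday 15:30 → clear.
G: ends Wednesday 15:15 at or before H starts Wednesday 15:30 → clear.

Yes — the slot is free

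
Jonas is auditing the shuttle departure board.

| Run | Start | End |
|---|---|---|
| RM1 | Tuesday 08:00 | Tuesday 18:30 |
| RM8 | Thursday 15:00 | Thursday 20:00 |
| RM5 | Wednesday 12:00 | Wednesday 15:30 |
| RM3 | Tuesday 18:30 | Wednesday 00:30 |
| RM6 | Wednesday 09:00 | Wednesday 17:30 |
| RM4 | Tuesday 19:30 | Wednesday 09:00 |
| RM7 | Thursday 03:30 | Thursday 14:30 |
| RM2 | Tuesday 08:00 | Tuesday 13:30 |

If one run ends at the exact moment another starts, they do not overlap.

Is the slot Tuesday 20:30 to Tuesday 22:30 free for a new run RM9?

No — it overlaps RM3, RM4

RM1: ends Tuesday 18:30 at or before RM9 starts Tuesday 20:30 → clear.
RM2: ends Tuesday 13:30 at or before RM9 starts Tuesday 20:30 → clear.
RM3: starts Tuesday 18:30 before RM9 ends Tuesday 22:30, and ends Wednesday 00:30 after RM9 starts Tuesday 20:30 → overlap.
RM4: starts Tuesday 19:30 before RM9 ends Tuesday 22:30, and ends Wednesday 09:00 after RM9 starts Tuesday 20:30 → overlap.
RM6: starts Wednesday 09:00 at or after RM9 ends Tuesday 22:30 → clear.
RM5: starts Wednesday 12:00 at or after RM9 ends Tuesday 22:30 → clear.
RM7: starts Thursday 03:30 at or after RM9 ends Tuesday 22:30 → clear.
RM8: starts Thursday 15:00 at or after RM9 ends Tuesday 22:30 → clear.
RM9 overlaps RM3, RM4.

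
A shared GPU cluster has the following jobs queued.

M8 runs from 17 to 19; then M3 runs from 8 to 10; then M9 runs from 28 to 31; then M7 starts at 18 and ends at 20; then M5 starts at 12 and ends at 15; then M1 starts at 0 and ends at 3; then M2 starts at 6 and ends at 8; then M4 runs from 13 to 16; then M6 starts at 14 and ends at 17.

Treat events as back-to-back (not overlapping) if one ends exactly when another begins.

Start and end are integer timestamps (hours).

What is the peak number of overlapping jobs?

Sort all start/end points and keep a running count:
0 start M1 → 1
3 end M1 → 0
6 start M2 → 1
8 end M2 → 0
8 start M3 → 1
10 end M3 → 0
12 start M5 → 1
13 start M4 → 2
14 start M6 → 3
15 end M5 → 2
16 end M4 → 1
17 end M6 → 0
17 start M8 → 1
18 start M7 → 2
19 end M8 → 1
20 end M7 → 0
28 start M9 → 1
31 end M9 → 0
Peak is 3, at 14 (M4, M5, M6).

3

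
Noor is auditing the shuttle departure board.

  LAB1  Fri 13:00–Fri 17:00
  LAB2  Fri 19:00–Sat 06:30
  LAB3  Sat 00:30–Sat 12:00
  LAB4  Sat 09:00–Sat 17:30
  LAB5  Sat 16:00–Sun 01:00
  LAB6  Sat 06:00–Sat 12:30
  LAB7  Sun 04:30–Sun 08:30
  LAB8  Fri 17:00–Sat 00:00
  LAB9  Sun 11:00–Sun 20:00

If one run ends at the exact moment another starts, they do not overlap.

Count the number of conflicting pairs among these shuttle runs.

Two intervals overlap when each starts before the other ends.
Sorted by start: LAB1, LAB8, LAB2, LAB3, LAB6, LAB4, LAB5, LAB7, LAB9.
LAB8 starts exactly when LAB1 ends (back-to-back, no overlap) — done with LAB1.
LAB2 starts before LAB8 ends → LAB8 and LAB2 overlap.
LAB3 starts after LAB8 ends — done with LAB8.
LAB3 starts before LAB2 ends → LAB2 and LAB3 overlap.
LAB6 starts before LAB2 ends → LAB2 and LAB6 overlap.
LAB4 starts after LAB2 ends — done with LAB2.
LAB6 starts before LAB3 ends → LAB3 and LAB6 overlap.
LAB4 starts before LAB3 ends → LAB3 and LAB4 overlap.
LAB5 starts after LAB3 ends — done with LAB3.
LAB4 starts before LAB6 ends → LAB6 and LAB4 overlap.
LAB5 starts after LAB6 ends — done with LAB6.
LAB5 starts before LAB4 ends → LAB4 and LAB5 overlap.
LAB7 starts after LAB4 ends — done with LAB4.
LAB7 starts after LAB5 ends — done with LAB5.
LAB9 starts after LAB7 ends.
Overlapping pairs: LAB2 & LAB3, LAB2 & LAB6, LAB2 & LAB8, LAB3 & LAB4, LAB3 & LAB6, LAB4 & LAB5, LAB4 & LAB6 — 7 in total.

7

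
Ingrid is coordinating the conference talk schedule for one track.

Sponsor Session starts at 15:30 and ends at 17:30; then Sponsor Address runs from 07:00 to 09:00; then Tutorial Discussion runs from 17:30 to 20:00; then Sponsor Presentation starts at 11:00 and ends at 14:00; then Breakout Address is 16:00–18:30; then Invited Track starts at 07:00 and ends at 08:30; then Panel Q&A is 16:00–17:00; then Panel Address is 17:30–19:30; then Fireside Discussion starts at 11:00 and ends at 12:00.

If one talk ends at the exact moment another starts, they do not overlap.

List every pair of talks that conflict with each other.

Breakout Address & Panel Address, Breakout Address & Panel Q&A, Breakout Address & Sponsor Session, Breakout Address & Tutorial Discussion, Fireside Discussion & Sponsor Presentation, Invited Track & Sponsor Address, Panel Address & Tutorial Discussion, Panel Q&A & Sponsor Session

Sorted by start: Sponsor Address, Invited Track, Fireside Discussion, Sponsor Presentation, Sponsor Session, Panel Q&A, Breakout Address, Panel Address, Tutorial Discussion.
Invited Track starts before Sponsor Address ends → Sponsor Address and Invited Track overlap.
Fireside Discussion starts after Sponsor Address ends, so nothing later overlaps Sponsor Address either.
Fireside Discussion starts after Invited Track ends, so nothing later overlaps Invited Track either.
Sponsor Presentation starts before Fireside Discussion ends → Fireside Discussion and Sponsor Presentation overlap.
Sponsor Session starts after Fireside Discussion ends, so nothing later overlaps Fireside Discussion either.
Sponsor Session starts after Sponsor Presentation ends, so nothing later overlaps Sponsor Presentation either.
Panel Q&A starts before Sponsor Session ends → Sponsor Session and Panel Q&A overlap.
Breakout Address starts before Sponsor Session ends → Sponsor Session and Breakout Address overlap.
Panel Address starts exactly when Sponsor Session ends (back-to-back, no overlap), so nothing later overlaps Sponsor Session either.
Breakout Address starts before Panel Q&A ends → Panel Q&A and Breakout Address overlap.
Panel Address starts after Panel Q&A ends, so nothing later overlaps Panel Q&A either.
Panel Address starts before Breakout Address ends → Breakout Address and Panel Address overlap.
Tutorial Discussion starts before Breakout Address ends → Breakout Address and Tutorial Discussion overlap.
Tutorial Discussion starts before Panel Address ends → Panel Address and Tutorial Discussion overlap.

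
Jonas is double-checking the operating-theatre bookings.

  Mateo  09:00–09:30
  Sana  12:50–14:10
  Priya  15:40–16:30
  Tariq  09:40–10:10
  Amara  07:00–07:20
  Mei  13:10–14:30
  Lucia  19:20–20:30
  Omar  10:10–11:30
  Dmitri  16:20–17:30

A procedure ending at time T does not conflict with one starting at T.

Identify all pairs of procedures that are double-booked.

Dmitri & Priya, Mei & Sana

Sorted by start: Amara, Mateo, Tariq, Omar, Sana, Mei, Priya, Dmitri, Lucia.
Mateo starts after Amara ends; Amara is clear from here.
Tariq starts after Mateo ends; Mateo is clear from here.
Omar starts exactly when Tariq ends (back-to-back, no overlap); Tariq is clear from here.
Sana starts after Omar ends; Omar is clear from here.
Mei starts before Sana ends → Sana and Mei overlap.
Priya starts after Sana ends; Sana is clear from here.
Priya starts after Mei ends; Mei is clear from here.
Dmitri starts before Priya ends → Priya and Dmitri overlap.
Lucia starts after Priya ends.
Lucia starts after Dmitri ends.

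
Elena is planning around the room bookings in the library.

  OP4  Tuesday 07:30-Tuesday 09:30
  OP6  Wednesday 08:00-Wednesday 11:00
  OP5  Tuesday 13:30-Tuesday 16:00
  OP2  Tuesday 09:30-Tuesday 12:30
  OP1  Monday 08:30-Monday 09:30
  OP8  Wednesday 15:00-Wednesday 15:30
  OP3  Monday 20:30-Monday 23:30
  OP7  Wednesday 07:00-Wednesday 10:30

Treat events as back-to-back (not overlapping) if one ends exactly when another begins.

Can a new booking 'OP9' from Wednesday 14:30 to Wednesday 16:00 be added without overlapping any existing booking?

No — it overlaps OP8

OP1: ends Monday 09:30 at or before OP9 starts Wednesday 14:30 → clear.
OP3: ends Monday 23:30 at or before OP9 starts Wednesday 14:30 → clear.
OP4: ends Tuesday 09:30 at or before OP9 starts Wednesday 14:30 → clear.
OP2: ends Tuesday 12:30 at or before OP9 starts Wednesday 14:30 → clear.
OP5: ends Tuesday 16:00 at or before OP9 starts Wednesday 14:30 → clear.
OP7: ends Wednesday 10:30 at or before OP9 starts Wednesday 14:30 → clear.
OP6: ends Wednesday 11:00 at or before OP9 starts Wednesday 14:30 → clear.
OP8: starts Wednesday 15:00 before OP9 ends Wednesday 16:00, and ends Wednesday 15:30 after OP9 starts Wednesday 14:30 → overlap.
OP9 overlaps OP8.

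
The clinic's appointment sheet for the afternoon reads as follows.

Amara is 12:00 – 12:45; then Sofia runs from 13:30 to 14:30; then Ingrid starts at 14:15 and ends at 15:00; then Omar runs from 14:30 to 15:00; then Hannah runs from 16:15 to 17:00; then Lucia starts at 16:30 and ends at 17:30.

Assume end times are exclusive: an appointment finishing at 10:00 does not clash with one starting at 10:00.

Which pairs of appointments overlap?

Sorted by start: Amara, Sofia, Ingrid, Omar, Hannah, Lucia.
Sofia starts after Amara ends, so Amara has no further overlaps.
Ingrid starts before Sofia ends → Sofia and Ingrid overlap.
Omar starts exactly when Sofia ends (back-to-back, no overlap), so Sofia has no further overlaps.
Omar starts before Ingrid ends → Ingrid and Omar overlap.
Hannah starts after Ingrid ends, so Ingrid has no further overlaps.
Hannah starts after Omar ends, so Omar has no further overlaps.
Lucia starts before Hannah ends → Hannah and Lucia overlap.

Hannah & Lucia, Ingrid & Omar, Ingrid & Sofia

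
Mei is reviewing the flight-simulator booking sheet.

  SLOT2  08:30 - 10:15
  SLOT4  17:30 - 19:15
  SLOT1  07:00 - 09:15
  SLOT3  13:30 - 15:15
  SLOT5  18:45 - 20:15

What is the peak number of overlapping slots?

2

Sort all start/end points and keep a running count:
07:00 start SLOT1 → 1
08:30 start SLOT2 → 2
09:15 end SLOT1 → 1
10:15 end SLOT2 → 0
13:30 start SLOT3 → 1
15:15 end SLOT3 → 0
17:30 start SLOT4 → 1
18:45 start SLOT5 → 2
19:15 end SLOT4 → 1
20:15 end SLOT5 → 0
Peak is 2, at 08:30 (SLOT1, SLOT2).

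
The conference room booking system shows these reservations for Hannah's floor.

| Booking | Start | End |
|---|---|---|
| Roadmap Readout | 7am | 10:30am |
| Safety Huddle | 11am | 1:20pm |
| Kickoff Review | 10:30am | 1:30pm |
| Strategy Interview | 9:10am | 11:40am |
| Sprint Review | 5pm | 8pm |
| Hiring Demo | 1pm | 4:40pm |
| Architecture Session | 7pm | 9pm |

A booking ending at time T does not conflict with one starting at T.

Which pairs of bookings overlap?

Check each pair: they overlap iff neither finishes before the other starts.
Sorted by start: Roadmap Readout, Strategy Interview, Kickoff Review, Safety Huddle, Hiring Demo, Sprint Review, Architecture Session.
Strategy Interview starts before Roadmap Readout ends → Roadmap Readout and Strategy Interview overlap.
Kickoff Review starts exactly when Roadmap Readout ends (back-to-back, no overlap), so nothing later overlaps Roadmap Readout either.
Kickoff Review starts before Strategy Interview ends → Strategy Interview and Kickoff Review overlap.
Safety Huddle starts before Strategy Interview ends → Strategy Interview and Safety Huddle overlap.
Hiring Demo starts after Strategy Interview ends, so nothing later overlaps Strategy Interview either.
Safety Huddle starts before Kickoff Review ends → Kickoff Review and Safety Huddle overlap.
Hiring Demo starts before Kickoff Review ends → Kickoff Review and Hiring Demo overlap.
Sprint Review starts after Kickoff Review ends, so nothing later overlaps Kickoff Review either.
Hiring Demo starts before Safety Huddle ends → Safety Huddle and Hiring Demo overlap.
Sprint Review starts after Safety Huddle ends, so nothing later overlaps Safety Huddle either.
Sprint Review starts after Hiring Demo ends, so nothing later overlaps Hiring Demo either.
Architecture Session starts before Sprint Review ends → Sprint Review and Architecture Session overlap.

Architecture Session & Sprint Review, Hiring Demo & Kickoff Review, Hiring Demo & Safety Huddle, Kickoff Review & Safety Huddle, Kickoff Review & Strategy Interview, Roadmap Readout & Strategy Interview, Safety Huddle & Strategy Interview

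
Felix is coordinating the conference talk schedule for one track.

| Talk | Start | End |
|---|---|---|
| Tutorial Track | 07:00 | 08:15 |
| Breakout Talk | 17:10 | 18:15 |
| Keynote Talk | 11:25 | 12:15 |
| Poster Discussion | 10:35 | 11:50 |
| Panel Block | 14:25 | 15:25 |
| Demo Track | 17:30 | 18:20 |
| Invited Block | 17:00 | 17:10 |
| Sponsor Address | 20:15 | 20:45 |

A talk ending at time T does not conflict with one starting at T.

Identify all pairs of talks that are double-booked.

Breakout Talk & Demo Track, Keynote Talk & Poster Discussion

Check each pair: they overlap iff neither finishes before the other starts.
Sorted by start: Tutorial Track, Poster Discussion, Keynote Talk, Panel Block, Invited Block, Breakout Talk, Demo Track, Sponsor Address.
Poster Discussion starts after Tutorial Track ends; Tutorial Track is clear from here.
Keynote Talk starts before Poster Discussion ends → Poster Discussion and Keynote Talk overlap.
Panel Block starts after Poster Discussion ends; Poster Discussion is clear from here.
Panel Block starts after Keynote Talk ends; Keynote Talk is clear from here.
Invited Block starts after Panel Block ends; Panel Block is clear from here.
Breakout Talk starts exactly when Invited Block ends (back-to-back, no overlap); Invited Block is clear from here.
Demo Track starts before Breakout Talk ends → Breakout Talk and Demo Track overlap.
Sponsor Address starts after Breakout Talk ends.
Sponsor Address starts after Demo Track ends.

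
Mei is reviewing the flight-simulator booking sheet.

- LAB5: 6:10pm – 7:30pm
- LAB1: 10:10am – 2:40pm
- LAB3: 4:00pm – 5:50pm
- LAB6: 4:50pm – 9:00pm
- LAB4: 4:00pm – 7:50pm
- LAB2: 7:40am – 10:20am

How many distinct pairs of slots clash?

6

Sorted by start: LAB2, LAB1, LAB3, LAB4, LAB6, LAB5.
LAB1 starts before LAB2 ends → LAB2 and LAB1 overlap.
LAB3 starts after LAB2 ends, so LAB2 has no further overlaps.
LAB3 starts after LAB1 ends, so LAB1 has no further overlaps.
LAB4 starts before LAB3 ends → LAB3 and LAB4 overlap.
LAB6 starts before LAB3 ends → LAB3 and LAB6 overlap.
LAB5 starts after LAB3 ends.
LAB6 starts before LAB4 ends → LAB4 and LAB6 overlap.
LAB5 starts before LAB4 ends → LAB4 and LAB5 overlap.
LAB5 starts before LAB6 ends → LAB6 and LAB5 overlap.
Overlapping pairs: LAB1 & LAB2, LAB3 & LAB4, LAB3 & LAB6, LAB4 & LAB5, LAB4 & LAB6, LAB5 & LAB6 — 6 in total.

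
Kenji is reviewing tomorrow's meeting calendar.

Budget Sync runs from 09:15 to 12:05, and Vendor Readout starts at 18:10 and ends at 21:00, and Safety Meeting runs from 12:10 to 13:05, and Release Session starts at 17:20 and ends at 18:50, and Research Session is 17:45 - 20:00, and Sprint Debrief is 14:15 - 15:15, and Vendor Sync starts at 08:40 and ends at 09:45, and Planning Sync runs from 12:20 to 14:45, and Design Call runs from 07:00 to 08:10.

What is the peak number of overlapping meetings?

Walk through starts and ends in time order (an end at T is processed before a start at T):
07:00 start Design Call → 1
08:10 end Design Call → 0
08:40 start Vendor Sync → 1
09:15 start Budget Sync → 2
09:45 end Vendor Sync → 1
12:05 end Budget Sync → 0
12:10 start Safety Meeting → 1
12:20 start Planning Sync → 2
13:05 end Safety Meeting → 1
14:15 start Sprint Debrief → 2
14:45 end Planning Sync → 1
15:15 end Sprint Debrief → 0
17:20 start Release Session → 1
17:45 start Research Session → 2
18:10 start Vendor Readout → 3
18:50 end Release Session → 2
20:00 end Research Session → 1
21:00 end Vendor Readout → 0
Peak is 3, at 18:10 (Release Session, Research Session, Vendor Readout).

3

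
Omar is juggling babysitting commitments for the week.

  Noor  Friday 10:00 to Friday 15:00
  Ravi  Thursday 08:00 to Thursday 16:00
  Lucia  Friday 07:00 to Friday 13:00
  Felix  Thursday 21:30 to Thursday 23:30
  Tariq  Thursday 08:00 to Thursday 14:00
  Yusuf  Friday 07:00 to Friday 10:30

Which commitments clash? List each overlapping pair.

Lucia & Noor, Lucia & Yusuf, Noor & Yusuf, Ravi & Tariq

Sorted by start: Ravi, Tariq, Felix, Lucia, Yusuf, Noor.
Tariq starts before Ravi ends → Ravi and Tariq overlap.
Felix starts after Ravi ends — done with Ravi.
Felix starts after Tariq ends — done with Tariq.
Lucia starts after Felix ends — done with Felix.
Yusuf starts before Lucia ends → Lucia and Yusuf overlap.
Noor starts before Lucia ends → Lucia and Noor overlap.
Noor starts before Yusuf ends → Yusuf and Noor overlap.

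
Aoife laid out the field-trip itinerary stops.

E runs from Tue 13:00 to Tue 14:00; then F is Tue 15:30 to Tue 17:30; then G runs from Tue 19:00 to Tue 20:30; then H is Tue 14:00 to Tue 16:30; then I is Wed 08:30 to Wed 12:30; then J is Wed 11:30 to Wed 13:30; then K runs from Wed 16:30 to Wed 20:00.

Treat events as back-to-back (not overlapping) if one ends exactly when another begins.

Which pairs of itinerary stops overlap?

Sorted by start: E, H, F, G, I, J, K.
H starts exactly when E ends (back-to-back, no overlap), so nothing later overlaps E either.
F starts before H ends → H and F overlap.
G starts after H ends, so nothing later overlaps H either.
G starts after F ends, so nothing later overlaps F either.
I starts after G ends, so nothing later overlaps G either.
J starts before I ends → I and J overlap.
K starts after I ends.
K starts after J ends.

F & H, I & J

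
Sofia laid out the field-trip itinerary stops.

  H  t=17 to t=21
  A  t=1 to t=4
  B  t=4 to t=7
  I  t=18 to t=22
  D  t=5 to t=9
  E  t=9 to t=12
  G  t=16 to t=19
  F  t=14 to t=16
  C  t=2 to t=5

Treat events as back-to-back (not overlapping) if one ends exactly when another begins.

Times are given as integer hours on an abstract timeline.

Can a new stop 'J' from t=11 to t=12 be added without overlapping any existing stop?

A: ends t=4 at or before J starts t=11 → clear.
C: ends t=5 at or before J starts t=11 → clear.
B: ends t=7 at or before J starts t=11 → clear.
D: ends t=9 at or before J starts t=11 → clear.
E: starts t=9 before J ends t=12, and ends t=12 after J starts t=11 → overlap.
F: starts t=14 at or after J ends t=12 → clear.
G: starts t=16 at or after J ends t=12 → clear.
H: starts t=17 at or after J ends t=12 → clear.
I: starts t=18 at or after J ends t=12 → clear.
J overlaps E.

No — it overlaps E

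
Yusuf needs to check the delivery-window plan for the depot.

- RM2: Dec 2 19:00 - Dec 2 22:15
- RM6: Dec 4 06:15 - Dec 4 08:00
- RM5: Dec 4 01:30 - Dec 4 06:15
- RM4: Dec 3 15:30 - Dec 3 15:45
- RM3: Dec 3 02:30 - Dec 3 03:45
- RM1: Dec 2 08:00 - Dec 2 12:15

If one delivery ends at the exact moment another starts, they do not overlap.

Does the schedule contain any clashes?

No

Sorted by start: RM1, RM2, RM3, RM4, RM5, RM6.
RM2 starts after RM1 ends, so nothing later overlaps RM1 either.
RM3 starts after RM2 ends, so nothing later overlaps RM2 either.
RM4 starts after RM3 ends, so nothing later overlaps RM3 either.
RM5 starts after RM4 ends, so nothing later overlaps RM4 either.
RM6 starts exactly when RM5 ends (back-to-back, no overlap).
Every pair is clear; the schedule has no overlaps.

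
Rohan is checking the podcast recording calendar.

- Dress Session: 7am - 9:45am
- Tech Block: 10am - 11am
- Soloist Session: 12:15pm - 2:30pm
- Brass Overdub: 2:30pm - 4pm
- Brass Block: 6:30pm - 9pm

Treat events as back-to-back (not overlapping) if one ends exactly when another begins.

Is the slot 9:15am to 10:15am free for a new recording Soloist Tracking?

No — it overlaps Dress Session, Tech Block

Dress Session: starts 7am before Soloist Tracking ends 10:15am, and ends 9:45am after Soloist Tracking starts 9:15am → overlap.
Tech Block: starts 10am before Soloist Tracking ends 10:15am, and ends 11am after Soloist Tracking starts 9:15am → overlap.
Soloist Session: starts 12:15pm at or after Soloist Tracking ends 10:15am → clear.
Brass Overdub: starts 2:30pm at or after Soloist Tracking ends 10:15am → clear.
Brass Block: starts 6:30pm at or after Soloist Tracking ends 10:15am → clear.
Soloist Tracking overlaps Dress Session, Tech Block.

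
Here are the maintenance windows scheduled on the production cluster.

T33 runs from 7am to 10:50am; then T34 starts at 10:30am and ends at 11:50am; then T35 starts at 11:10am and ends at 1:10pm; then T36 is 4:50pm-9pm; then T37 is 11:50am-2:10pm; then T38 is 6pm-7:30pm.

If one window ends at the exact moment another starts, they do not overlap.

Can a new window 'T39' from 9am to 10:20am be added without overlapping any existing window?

T33: starts 7am before T39 ends 10:20am, and ends 10:50am after T39 starts 9am → overlap.
T34: starts 10:30am at or after T39 ends 10:20am → clear.
T35: starts 11:10am at or after T39 ends 10:20am → clear.
T37: starts 11:50am at or after T39 ends 10:20am → clear.
T36: starts 4:50pm at or after T39 ends 10:20am → clear.
T38: starts 6pm at or after T39 ends 10:20am → clear.
T39 overlaps T33.

No — it overlaps T33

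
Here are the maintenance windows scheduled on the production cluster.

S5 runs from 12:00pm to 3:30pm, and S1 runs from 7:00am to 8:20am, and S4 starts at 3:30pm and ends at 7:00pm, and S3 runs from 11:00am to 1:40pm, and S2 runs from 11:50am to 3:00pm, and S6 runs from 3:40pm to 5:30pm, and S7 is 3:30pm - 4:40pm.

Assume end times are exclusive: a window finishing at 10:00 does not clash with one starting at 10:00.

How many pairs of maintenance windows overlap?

Check each pair: they overlap iff neither finishes before the other starts.
Sorted by start: S1, S3, S2, S5, S4, S7, S6.
S3 starts after S1 ends, so nothing later overlaps S1 either.
S2 starts before S3 ends → S3 and S2 overlap.
S5 starts before S3 ends → S3 and S5 overlap.
S4 starts after S3 ends, so nothing later overlaps S3 either.
S5 starts before S2 ends → S2 and S5 overlap.
S4 starts after S2 ends, so nothing later overlaps S2 either.
S4 starts exactly when S5 ends (back-to-back, no overlap), so nothing later overlaps S5 either.
S7 starts before S4 ends → S4 and S7 overlap.
S6 starts before S4 ends → S4 and S6 overlap.
S6 starts before S7 ends → S7 and S6 overlap.
Overlapping pairs: S2 & S3, S2 & S5, S3 & S5, S4 & S6, S4 & S7, S6 & S7 — 6 in total.

6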